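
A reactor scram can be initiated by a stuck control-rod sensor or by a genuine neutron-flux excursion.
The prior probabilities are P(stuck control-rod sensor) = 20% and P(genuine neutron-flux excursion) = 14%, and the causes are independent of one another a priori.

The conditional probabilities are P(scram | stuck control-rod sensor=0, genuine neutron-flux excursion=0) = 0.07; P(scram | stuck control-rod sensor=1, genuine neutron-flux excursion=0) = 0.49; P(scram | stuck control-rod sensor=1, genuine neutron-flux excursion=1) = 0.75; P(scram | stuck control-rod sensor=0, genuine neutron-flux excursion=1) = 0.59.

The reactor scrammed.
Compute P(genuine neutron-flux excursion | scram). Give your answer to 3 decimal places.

P(genuine neutron-flux excursion | scram) ≈ 0.397

For the numerator, keep only genuine neutron-flux excursion=true terms: 0.066080 + 0.021000 = 0.087080
Normalizer over all consistent configurations: 0.07*0.8*0.86 + 0.59*0.8*0.14 + 0.49*0.2*0.86 + 0.75*0.2*0.14 = 0.219520
P(genuine neutron-flux excursion | scram) = 0.087080/0.219520 ≈ 0.397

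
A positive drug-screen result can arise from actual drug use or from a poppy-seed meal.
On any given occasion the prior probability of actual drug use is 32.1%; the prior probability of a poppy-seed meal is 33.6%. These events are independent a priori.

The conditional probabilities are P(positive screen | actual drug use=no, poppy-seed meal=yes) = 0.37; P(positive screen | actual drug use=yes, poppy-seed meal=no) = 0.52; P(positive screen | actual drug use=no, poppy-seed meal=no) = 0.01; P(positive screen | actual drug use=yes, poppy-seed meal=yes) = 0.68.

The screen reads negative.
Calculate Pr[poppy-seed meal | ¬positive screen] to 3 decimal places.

Pr[poppy-seed meal | ¬positive screen] ≈ 0.245

Enumerate the 4 (actual drug use, poppy-seed meal) configurations and weight by the priors:
  P(¬positive screen) = 0.99·0.679·0.664 + 0.63·0.679·0.336 + 0.48·0.321·0.664 + 0.32·0.321·0.336
        = 0.446347 + 0.143731 + 0.102309 + 0.034514 = 0.726901
Keeping only the poppy-seed meal-present terms gives 0.178245, so
  P(poppy-seed meal | ¬positive screen) = 0.178245 / 0.726901 ≈ 0.245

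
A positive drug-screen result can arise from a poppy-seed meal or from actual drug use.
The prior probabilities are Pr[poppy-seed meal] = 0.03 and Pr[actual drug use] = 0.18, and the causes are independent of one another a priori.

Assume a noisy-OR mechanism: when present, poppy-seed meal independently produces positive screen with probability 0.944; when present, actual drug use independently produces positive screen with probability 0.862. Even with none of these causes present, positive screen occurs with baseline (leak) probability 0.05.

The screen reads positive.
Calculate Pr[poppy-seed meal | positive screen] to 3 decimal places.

Pr[poppy-seed meal | positive screen] ≈ 0.130

Under noisy-OR, P(positive screen | causes) = 1 − (1−0.05)·∏(1−qᵢ) over the active causes.
Sum P(positive screen|·) weighted by the priors over the 4 (poppy-seed meal, actual drug use) configurations:
  P(positive screen) = 0.05*0.97*0.82 + 0.8689*0.97*0.18 + 0.9468*0.03*0.82 + 0.992658*0.03*0.18
        = 0.039770 + 0.151710 + 0.023291 + 0.005360 = 0.220131
Keeping only the poppy-seed meal-present terms gives 0.028651, so
  P(poppy-seed meal | positive screen) = 0.028651 / 0.220131 ≈ 0.130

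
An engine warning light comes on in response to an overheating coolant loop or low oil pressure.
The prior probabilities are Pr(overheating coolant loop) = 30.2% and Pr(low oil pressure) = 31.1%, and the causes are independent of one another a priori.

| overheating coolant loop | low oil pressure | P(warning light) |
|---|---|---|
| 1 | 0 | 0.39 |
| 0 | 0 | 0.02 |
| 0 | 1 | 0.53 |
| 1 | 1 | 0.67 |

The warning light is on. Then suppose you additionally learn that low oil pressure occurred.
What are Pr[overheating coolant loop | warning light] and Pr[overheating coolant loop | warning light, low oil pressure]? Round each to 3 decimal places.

Pr[overheating coolant loop | warning light] ≈ 0.536; Pr[overheating coolant loop | warning light, low oil pressure] ≈ 0.354

P(warning light) = 0.02·0.698·0.689 + 0.53·0.698·0.311 + 0.39·0.302·0.689 + 0.67·0.302·0.311 = 0.009618 + 0.115051 + 0.081150 + 0.062928 = 0.268747
Restricting to configurations with overheating coolant loop present: 0.081150 + 0.062928 = 0.144078.
P(overheating coolant loop | warning light) = 0.144078 / 0.268747 ≈ 0.536

Now also conditioning on low oil pressure=true:
Numerator (weight on configurations with overheating coolant loop): 0.67*0.302 = 0.202340
Denominator P(warning light | low oil pressure): 0.53*0.698 + 0.67*0.302 = 0.572280
P(overheating coolant loop | warning light, low oil pressure) = 0.202340/0.572280 ≈ 0.354
— low oil pressure explains away the evidence for overheating coolant loop.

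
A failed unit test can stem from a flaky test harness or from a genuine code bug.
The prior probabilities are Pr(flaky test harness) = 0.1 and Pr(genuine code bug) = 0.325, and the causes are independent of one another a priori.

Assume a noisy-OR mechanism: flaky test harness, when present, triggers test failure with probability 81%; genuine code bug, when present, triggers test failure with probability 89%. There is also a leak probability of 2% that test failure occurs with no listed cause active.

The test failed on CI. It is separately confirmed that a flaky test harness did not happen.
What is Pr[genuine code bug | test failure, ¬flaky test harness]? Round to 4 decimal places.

Pr[genuine code bug | test failure, ¬flaky test harness] ≈ 0.9555

Under noisy-OR, P(test failure | causes) = 1 − (1−0.02)·∏(1−qᵢ) over the active causes.
P(test failure | ¬flaky test harness) = 0.02·0.675 + 0.8922·0.325 = 0.013500 + 0.289965 = 0.303465
The genuine code bug-present share is 0.8922·0.325 = 0.289965.
Hence the posterior is 0.289965/0.303465 ≈ 0.9555.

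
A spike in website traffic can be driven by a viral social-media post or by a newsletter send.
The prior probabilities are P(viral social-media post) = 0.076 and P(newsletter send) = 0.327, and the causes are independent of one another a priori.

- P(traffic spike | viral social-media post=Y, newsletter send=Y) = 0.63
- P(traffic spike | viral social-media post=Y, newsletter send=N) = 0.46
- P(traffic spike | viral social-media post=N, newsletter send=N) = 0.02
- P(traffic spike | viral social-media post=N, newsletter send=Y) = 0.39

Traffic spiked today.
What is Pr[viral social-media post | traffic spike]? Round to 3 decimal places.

By total probability over the 4 (viral social-media post, newsletter send) configurations:
  P(traffic spike) = 0.02*0.924*0.673 + 0.39*0.924*0.327 + 0.46*0.076*0.673 + 0.63*0.076*0.327
        = 0.012437 + 0.117838 + 0.023528 + 0.015657 = 0.169460
Keeping only the viral social-media post-present terms gives 0.039185, so
  P(viral social-media post | traffic spike) = 0.039185 / 0.169460 ≈ 0.231

Pr[viral social-media post | traffic spike] ≈ 0.231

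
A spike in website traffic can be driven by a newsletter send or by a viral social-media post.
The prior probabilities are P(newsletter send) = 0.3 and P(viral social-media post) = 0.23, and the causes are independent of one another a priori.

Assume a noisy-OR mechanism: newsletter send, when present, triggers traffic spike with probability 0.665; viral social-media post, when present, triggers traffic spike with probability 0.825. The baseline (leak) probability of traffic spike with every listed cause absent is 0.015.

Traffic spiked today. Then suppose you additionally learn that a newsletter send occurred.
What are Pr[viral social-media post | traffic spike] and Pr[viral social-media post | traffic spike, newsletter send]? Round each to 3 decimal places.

Under noisy-OR, P(traffic spike | causes) = 1 − (1−0.015)·∏(1−qᵢ) over the active causes.
Enumerate the 4 (newsletter send, viral social-media post) configurations and weight by the priors:
  P(traffic spike) = 0.015*0.7*0.77 + 0.827625*0.7*0.23 + 0.670025*0.3*0.77 + 0.942254*0.3*0.23
        = 0.008085 + 0.133248 + 0.154776 + 0.065016 = 0.361125
The terms with viral social-media post present sum to 0.198264, so
  P(viral social-media post | traffic spike) = 0.198264 / 0.361125 ≈ 0.549

Now condition on the additional information:
Enumerate both values of viral social-media post and weight by the priors:
  P(traffic spike | newsletter send) = 0.670025×0.77 + 0.942254×0.23
        = 0.515919 + 0.216718 = 0.732637
Configurations with viral social-media post contribute 0.216718, so
  P(viral social-media post | traffic spike, newsletter send) = 0.216718 / 0.732637 ≈ 0.296
Conditioning on newsletter send lowers the posterior on viral social-media post: the classic explaining-away effect in a common-effect structure.

Pr[viral social-media post | traffic spike] ≈ 0.549; Pr[viral social-media post | traffic spike, newsletter send] ≈ 0.296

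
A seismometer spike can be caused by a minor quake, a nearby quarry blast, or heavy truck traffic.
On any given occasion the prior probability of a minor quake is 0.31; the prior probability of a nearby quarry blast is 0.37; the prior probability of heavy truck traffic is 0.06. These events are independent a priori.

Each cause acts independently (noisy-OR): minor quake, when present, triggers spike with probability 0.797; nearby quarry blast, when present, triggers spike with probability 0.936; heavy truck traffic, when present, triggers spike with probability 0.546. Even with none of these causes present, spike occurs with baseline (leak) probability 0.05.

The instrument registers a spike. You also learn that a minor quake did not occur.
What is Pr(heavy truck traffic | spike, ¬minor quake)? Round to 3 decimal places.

Under noisy-OR, P(spike | causes) = 1 − (1−0.05)·∏(1−qᵢ) over the active causes.
P(spike | ¬minor quake) = 0.05×0.63×0.94 + 0.5687×0.63×0.06 + 0.9392×0.37×0.94 + 0.972397×0.37×0.06 = 0.029610 + 0.021497 + 0.326654 + 0.021587 = 0.399348
Restricting to configurations with heavy truck traffic present: 0.021497 + 0.021587 = 0.043084.
Hence the posterior is 0.043084/0.399348 ≈ 0.108.

Pr(heavy truck traffic | spike, ¬minor quake) ≈ 0.108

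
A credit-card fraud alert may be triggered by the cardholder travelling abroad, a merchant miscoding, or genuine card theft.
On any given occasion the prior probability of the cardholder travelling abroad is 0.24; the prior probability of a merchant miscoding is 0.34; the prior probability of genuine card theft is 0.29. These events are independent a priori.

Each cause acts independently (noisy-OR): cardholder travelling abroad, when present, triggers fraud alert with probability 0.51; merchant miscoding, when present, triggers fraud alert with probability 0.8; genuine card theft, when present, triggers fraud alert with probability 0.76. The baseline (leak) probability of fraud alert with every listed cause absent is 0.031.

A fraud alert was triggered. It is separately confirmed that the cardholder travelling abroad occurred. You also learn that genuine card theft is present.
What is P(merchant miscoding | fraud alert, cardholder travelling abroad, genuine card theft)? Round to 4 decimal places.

P(merchant miscoding | fraud alert, cardholder travelling abroad, genuine card theft) ≈ 0.3623

Under noisy-OR, P(fraud alert | causes) = 1 − (1−0.031)·∏(1−qᵢ) over the active causes.
By total probability over both values of merchant miscoding:
  P(fraud alert | cardholder travelling abroad, genuine card theft) = 0.886046×0.66 + 0.977209×0.34
        = 0.584790 + 0.332251 = 0.917041
The terms with merchant miscoding present sum to 0.332251, so
  P(merchant miscoding | fraud alert, cardholder travelling abroad, genuine card theft) = 0.332251 / 0.917041 ≈ 0.3623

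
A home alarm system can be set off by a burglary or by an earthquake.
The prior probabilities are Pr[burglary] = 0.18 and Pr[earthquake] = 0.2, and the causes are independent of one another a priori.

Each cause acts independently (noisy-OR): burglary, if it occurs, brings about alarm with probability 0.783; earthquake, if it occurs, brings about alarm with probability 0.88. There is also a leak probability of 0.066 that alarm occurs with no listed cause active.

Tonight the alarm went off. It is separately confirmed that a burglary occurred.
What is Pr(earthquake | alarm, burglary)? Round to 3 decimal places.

Pr(earthquake | alarm, burglary) ≈ 0.234

Under noisy-OR, P(alarm | causes) = 1 − (1−0.066)·∏(1−qᵢ) over the active causes.
Enumerate both values of earthquake and weight by the priors:
  P(alarm | burglary) = 0.797322·0.8 + 0.975679·0.2
        = 0.637858 + 0.195136 = 0.832994
Configurations with earthquake contribute 0.195136, so
  P(earthquake | alarm, burglary) = 0.195136 / 0.832994 ≈ 0.234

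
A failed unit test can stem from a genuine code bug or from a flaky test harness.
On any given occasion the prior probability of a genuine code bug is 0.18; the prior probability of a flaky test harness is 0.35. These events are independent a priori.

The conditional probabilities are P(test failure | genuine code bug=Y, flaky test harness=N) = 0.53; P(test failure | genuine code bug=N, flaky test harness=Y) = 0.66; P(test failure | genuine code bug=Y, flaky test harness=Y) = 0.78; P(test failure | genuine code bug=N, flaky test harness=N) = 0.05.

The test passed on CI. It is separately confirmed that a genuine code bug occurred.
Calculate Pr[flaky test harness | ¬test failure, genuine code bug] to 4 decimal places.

Pr[flaky test harness | ¬test failure, genuine code bug] ≈ 0.2013

Weight on flaky test harness=true, given the evidence: 0.22×0.35 = 0.077000
Normalizer over all consistent configurations: 0.47×0.65 + 0.22×0.35 = 0.382500
Posterior = 0.077000 / 0.382500 ≈ 0.2013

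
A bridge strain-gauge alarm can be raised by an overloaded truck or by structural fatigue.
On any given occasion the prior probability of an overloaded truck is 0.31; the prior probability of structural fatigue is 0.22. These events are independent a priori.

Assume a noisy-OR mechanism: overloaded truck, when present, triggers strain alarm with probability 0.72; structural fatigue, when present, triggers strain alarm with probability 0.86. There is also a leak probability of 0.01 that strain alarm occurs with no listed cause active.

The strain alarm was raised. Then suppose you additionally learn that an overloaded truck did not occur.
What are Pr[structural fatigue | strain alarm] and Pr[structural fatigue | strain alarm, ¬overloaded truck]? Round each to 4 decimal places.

Pr[structural fatigue | strain alarm] ≈ 0.5215; Pr[structural fatigue | strain alarm, ¬overloaded truck] ≈ 0.9605

Under noisy-OR, P(strain alarm | causes) = 1 − (1−0.01)·∏(1−qᵢ) over the active causes.
By total probability over the 4 (overloaded truck, structural fatigue) configurations:
  P(strain alarm) = 0.01*0.69*0.78 + 0.8614*0.69*0.22 + 0.7228*0.31*0.78 + 0.961192*0.31*0.22
        = 0.005382 + 0.130761 + 0.174773 + 0.065553 = 0.376469
The terms with structural fatigue present sum to 0.196314, so
  P(structural fatigue | strain alarm) = 0.196314 / 0.376469 ≈ 0.5215

Now also conditioning on overloaded truck≠true:
Numerator (weight on configurations with structural fatigue): 0.8614*0.22 = 0.189508
The normalizing constant is 0.01*0.78 + 0.8614*0.22 = 0.197308
P(structural fatigue | strain alarm, ¬overloaded truck) = 0.189508/0.197308 ≈ 0.9605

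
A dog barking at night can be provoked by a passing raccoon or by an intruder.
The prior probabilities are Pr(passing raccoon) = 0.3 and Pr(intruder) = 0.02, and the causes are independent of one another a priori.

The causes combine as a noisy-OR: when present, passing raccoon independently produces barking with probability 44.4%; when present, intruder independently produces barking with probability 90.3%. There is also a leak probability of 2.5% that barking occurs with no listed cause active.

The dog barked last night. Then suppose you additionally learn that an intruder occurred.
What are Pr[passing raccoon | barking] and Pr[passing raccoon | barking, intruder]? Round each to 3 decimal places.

Pr[passing raccoon | barking] ≈ 0.825; Pr[passing raccoon | barking, intruder] ≈ 0.310

Under noisy-OR, P(barking | causes) = 1 − (1−0.025)·∏(1−qᵢ) over the active causes.
P(barking) = 0.025*0.7*0.98 + 0.905425*0.7*0.02 + 0.4579*0.3*0.98 + 0.947416*0.3*0.02 = 0.017150 + 0.012676 + 0.134623 + 0.005684 = 0.170133
Of this, 0.140307 comes from 0.134623 + 0.005684 (the passing raccoon=true cases).
P(passing raccoon | barking) = 0.140307 / 0.170133 ≈ 0.825

Now condition on the additional information:
Numerator (weight on configurations with passing raccoon): 0.947416*0.3 = 0.284225
The normalizing constant is 0.905425*0.7 + 0.947416*0.3 = 0.918023
P(passing raccoon | barking, intruder) = 0.284225/0.918023 ≈ 0.310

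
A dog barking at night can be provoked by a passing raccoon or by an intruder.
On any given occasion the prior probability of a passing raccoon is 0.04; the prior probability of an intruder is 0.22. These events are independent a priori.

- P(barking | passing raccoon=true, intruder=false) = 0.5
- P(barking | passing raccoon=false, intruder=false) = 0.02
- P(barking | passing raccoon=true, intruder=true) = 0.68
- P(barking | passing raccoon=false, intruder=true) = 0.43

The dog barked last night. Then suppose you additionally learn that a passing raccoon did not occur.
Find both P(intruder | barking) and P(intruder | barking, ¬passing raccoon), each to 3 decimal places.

P(intruder | barking) ≈ 0.760; P(intruder | barking, ¬passing raccoon) ≈ 0.858

Sum P(barking|·) weighted by the priors over the 4 (passing raccoon, intruder) configurations:
  P(barking) = 0.02×0.96×0.78 + 0.43×0.96×0.22 + 0.5×0.04×0.78 + 0.68×0.04×0.22
        = 0.014976 + 0.090816 + 0.015600 + 0.005984 = 0.127376
Configurations with intruder contribute 0.096800, so
  P(intruder | barking) = 0.096800 / 0.127376 ≈ 0.760

Now condition on the additional information:
By total probability over both values of intruder:
  P(barking | ¬passing raccoon) = 0.02*0.78 + 0.43*0.22
        = 0.015600 + 0.094600 = 0.110200
The terms with intruder present sum to 0.094600, so
  P(intruder | barking, ¬passing raccoon) = 0.094600 / 0.110200 ≈ 0.858
With passing raccoon excluded, intruder must carry more of the explanatory weight for the barking.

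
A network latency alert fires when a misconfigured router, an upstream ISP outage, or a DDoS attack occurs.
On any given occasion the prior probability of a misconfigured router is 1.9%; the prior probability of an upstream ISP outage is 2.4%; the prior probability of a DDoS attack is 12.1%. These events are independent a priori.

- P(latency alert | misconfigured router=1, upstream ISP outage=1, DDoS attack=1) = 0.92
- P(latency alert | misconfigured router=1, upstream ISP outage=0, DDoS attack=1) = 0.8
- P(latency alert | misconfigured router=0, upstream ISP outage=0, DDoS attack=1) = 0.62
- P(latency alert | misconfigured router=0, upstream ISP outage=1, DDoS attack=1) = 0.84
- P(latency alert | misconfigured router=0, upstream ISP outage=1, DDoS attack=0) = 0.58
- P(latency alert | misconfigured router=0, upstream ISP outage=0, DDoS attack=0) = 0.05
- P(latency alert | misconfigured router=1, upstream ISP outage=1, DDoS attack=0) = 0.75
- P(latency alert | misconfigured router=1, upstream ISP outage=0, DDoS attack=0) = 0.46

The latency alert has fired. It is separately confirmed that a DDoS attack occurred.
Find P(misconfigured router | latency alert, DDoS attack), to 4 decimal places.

P(misconfigured router | latency alert, DDoS attack) ≈ 0.0243

P(latency alert | DDoS attack) = 0.62·0.981·0.976 + 0.84·0.981·0.024 + 0.8·0.019·0.976 + 0.92·0.019·0.024 = 0.593623 + 0.019777 + 0.014835 + 0.000420 = 0.628655
Restricting to configurations with misconfigured router present: 0.014835 + 0.000420 = 0.015255.
So P(misconfigured router | latency alert, DDoS attack) = 0.015255/0.628655 ≈ 0.0243.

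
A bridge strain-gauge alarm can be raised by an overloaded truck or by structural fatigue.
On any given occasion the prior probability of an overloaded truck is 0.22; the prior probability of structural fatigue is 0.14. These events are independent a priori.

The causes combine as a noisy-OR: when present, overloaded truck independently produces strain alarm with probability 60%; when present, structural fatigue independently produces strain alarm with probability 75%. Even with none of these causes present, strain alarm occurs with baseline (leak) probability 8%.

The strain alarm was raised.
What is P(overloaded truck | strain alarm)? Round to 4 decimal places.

Under noisy-OR, P(strain alarm | causes) = 1 − (1−0.08)·∏(1−qᵢ) over the active causes.
For the numerator, keep only overloaded truck=true terms: 0.119574 + 0.027966 = 0.147540
Normalizer over all consistent configurations: 0.08×0.78×0.86 + 0.77×0.78×0.14 + 0.632×0.22×0.86 + 0.908×0.22×0.14 = 0.285288
Posterior = 0.147540 / 0.285288 ≈ 0.5172

P(overloaded truck | strain alarm) ≈ 0.5172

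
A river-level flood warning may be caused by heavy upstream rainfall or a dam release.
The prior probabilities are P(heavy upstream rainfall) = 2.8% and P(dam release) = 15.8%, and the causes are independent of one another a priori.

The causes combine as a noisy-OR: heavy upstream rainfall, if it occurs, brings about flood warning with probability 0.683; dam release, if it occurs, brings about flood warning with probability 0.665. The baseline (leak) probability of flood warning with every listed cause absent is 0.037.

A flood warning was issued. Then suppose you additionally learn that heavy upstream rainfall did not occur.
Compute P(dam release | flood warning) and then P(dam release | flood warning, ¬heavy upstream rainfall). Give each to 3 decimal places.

P(dam release | flood warning) ≈ 0.698; P(dam release | flood warning, ¬heavy upstream rainfall) ≈ 0.775

Under noisy-OR, P(flood warning | causes) = 1 − (1−0.037)·∏(1−qᵢ) over the active causes.
Numerator (weight on configurations with dam release): 0.104032 + 0.003972 = 0.108004
Normalizer over all consistent configurations: 0.037*0.972*0.842 + 0.677395*0.972*0.158 + 0.694729*0.028*0.842 + 0.897734*0.028*0.158 = 0.154665
Posterior = 0.108004 / 0.154665 ≈ 0.698

Now condition on the additional information:
P(flood warning | ¬heavy upstream rainfall) = 0.037*0.842 + 0.677395*0.158 = 0.031154 + 0.107028 = 0.138182
Of this, 0.107028 comes from 0.677395*0.158 (the dam release=true cases).
P(dam release | flood warning, ¬heavy upstream rainfall) = 0.107028 / 0.138182 ≈ 0.775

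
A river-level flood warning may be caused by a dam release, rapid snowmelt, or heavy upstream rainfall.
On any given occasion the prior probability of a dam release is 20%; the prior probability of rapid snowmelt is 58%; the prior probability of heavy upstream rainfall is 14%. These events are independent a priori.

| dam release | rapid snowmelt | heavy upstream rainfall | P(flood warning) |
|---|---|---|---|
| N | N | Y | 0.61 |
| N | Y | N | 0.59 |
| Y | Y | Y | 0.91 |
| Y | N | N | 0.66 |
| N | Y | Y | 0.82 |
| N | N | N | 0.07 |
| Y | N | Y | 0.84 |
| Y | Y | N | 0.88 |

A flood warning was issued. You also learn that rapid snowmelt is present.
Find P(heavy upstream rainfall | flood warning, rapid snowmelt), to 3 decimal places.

P(heavy upstream rainfall | flood warning, rapid snowmelt) ≈ 0.174

Weight on heavy upstream rainfall=true, given the evidence: 0.091840 + 0.025480 = 0.117320
Normalizer over all consistent configurations: 0.59×0.8×0.86 + 0.82×0.8×0.14 + 0.88×0.2×0.86 + 0.91×0.2×0.14 = 0.674600
P(heavy upstream rainfall | flood warning, rapid snowmelt) = 0.117320/0.674600 ≈ 0.174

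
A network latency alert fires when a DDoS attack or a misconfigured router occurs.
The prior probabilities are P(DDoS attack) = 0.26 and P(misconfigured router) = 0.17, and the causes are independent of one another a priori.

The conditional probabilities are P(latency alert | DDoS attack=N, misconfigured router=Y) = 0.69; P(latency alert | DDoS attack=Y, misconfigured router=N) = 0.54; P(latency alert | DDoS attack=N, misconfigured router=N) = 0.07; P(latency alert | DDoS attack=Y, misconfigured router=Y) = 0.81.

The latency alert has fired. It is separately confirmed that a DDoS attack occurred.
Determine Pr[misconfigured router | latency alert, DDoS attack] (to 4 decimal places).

Pr[misconfigured router | latency alert, DDoS attack] ≈ 0.2350

P(latency alert | DDoS attack) = 0.54×0.83 + 0.81×0.17 = 0.448200 + 0.137700 = 0.585900
Restricting to configurations with misconfigured router present: 0.81×0.17 = 0.137700.
So P(misconfigured router | latency alert, DDoS attack) = 0.137700/0.585900 ≈ 0.2350.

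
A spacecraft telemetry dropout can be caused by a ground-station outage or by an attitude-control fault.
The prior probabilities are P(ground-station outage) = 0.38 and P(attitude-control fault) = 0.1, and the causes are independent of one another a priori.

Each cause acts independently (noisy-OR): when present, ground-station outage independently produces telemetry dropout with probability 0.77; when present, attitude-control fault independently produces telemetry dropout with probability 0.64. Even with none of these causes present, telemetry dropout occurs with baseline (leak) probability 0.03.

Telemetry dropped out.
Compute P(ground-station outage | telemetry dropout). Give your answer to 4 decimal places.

P(ground-station outage | telemetry dropout) ≈ 0.8404

Under noisy-OR, P(telemetry dropout | causes) = 1 − (1−0.03)·∏(1−qᵢ) over the active causes.
For the numerator, keep only ground-station outage=true terms: 0.265700 + 0.034948 = 0.300648
Denominator P(telemetry dropout): 0.03*0.62*0.9 + 0.6508*0.62*0.1 + 0.7769*0.38*0.9 + 0.919684*0.38*0.1 = 0.357738
Posterior = 0.300648 / 0.357738 ≈ 0.8404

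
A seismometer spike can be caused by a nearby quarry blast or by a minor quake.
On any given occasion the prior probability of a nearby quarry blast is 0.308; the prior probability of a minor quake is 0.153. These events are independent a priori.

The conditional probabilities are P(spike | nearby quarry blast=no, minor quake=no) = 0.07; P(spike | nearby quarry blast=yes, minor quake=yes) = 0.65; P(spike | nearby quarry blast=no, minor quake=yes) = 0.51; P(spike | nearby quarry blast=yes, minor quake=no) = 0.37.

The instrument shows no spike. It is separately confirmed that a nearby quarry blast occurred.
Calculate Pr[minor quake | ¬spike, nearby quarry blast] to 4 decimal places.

Pr[minor quake | ¬spike, nearby quarry blast] ≈ 0.0912

P(¬spike | nearby quarry blast) = 0.63*0.847 + 0.35*0.153 = 0.533610 + 0.053550 = 0.587160
Restricting to configurations with minor quake present: 0.35*0.153 = 0.053550.
P(minor quake | ¬spike, nearby quarry blast) = 0.053550 / 0.587160 ≈ 0.0912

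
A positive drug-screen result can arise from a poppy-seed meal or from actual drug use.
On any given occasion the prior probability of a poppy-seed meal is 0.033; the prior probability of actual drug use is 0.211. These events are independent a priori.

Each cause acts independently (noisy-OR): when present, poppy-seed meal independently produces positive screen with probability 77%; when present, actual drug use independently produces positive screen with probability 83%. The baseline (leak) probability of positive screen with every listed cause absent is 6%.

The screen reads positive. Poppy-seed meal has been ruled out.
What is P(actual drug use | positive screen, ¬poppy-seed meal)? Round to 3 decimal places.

Under noisy-OR, P(positive screen | causes) = 1 − (1−0.06)·∏(1−qᵢ) over the active causes.
P(positive screen | ¬poppy-seed meal) = 0.06·0.789 + 0.8402·0.211 = 0.047340 + 0.177282 = 0.224622
Restricting to configurations with actual drug use present: 0.8402·0.211 = 0.177282.
Hence the posterior is 0.177282/0.224622 ≈ 0.789.

P(actual drug use | positive screen, ¬poppy-seed meal) ≈ 0.789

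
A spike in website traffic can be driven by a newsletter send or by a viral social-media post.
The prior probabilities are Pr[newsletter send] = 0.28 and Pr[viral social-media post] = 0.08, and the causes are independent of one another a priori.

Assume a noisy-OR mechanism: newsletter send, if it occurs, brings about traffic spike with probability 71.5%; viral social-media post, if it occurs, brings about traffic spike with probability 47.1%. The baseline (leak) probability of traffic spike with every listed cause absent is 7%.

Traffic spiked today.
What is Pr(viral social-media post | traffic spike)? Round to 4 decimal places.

Under noisy-OR, P(traffic spike | causes) = 1 − (1−0.07)·∏(1−qᵢ) over the active causes.
Enumerate the 4 (newsletter send, viral social-media post) configurations and weight by the priors:
  P(traffic spike) = 0.07*0.72*0.92 + 0.50803*0.72*0.08 + 0.73495*0.28*0.92 + 0.859789*0.28*0.08
        = 0.046368 + 0.029263 + 0.189323 + 0.019259 = 0.284213
Configurations with viral social-media post contribute 0.048522, so
  P(viral social-media post | traffic spike) = 0.048522 / 0.284213 ≈ 0.1707

Pr(viral social-media post | traffic spike) ≈ 0.1707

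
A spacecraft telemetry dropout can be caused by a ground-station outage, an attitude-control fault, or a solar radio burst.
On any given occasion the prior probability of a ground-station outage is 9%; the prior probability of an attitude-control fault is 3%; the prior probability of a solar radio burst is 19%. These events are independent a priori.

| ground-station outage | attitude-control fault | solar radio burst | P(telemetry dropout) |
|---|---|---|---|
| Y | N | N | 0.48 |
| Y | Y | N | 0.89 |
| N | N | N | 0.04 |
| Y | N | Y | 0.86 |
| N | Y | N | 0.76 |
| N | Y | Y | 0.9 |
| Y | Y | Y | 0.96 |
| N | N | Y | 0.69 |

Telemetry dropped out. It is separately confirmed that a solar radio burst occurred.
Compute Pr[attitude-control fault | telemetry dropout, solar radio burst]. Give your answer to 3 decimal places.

Pr[attitude-control fault | telemetry dropout, solar radio burst] ≈ 0.038

Enumerate the 4 (ground-station outage, attitude-control fault) configurations and weight by the priors:
  P(telemetry dropout | solar radio burst) = 0.69·0.91·0.97 + 0.9·0.91·0.03 + 0.86·0.09·0.97 + 0.96·0.09·0.03
        = 0.609063 + 0.024570 + 0.075078 + 0.002592 = 0.711303
Keeping only the attitude-control fault-present terms gives 0.027162, so
  P(attitude-control fault | telemetry dropout, solar radio burst) = 0.027162 / 0.711303 ≈ 0.038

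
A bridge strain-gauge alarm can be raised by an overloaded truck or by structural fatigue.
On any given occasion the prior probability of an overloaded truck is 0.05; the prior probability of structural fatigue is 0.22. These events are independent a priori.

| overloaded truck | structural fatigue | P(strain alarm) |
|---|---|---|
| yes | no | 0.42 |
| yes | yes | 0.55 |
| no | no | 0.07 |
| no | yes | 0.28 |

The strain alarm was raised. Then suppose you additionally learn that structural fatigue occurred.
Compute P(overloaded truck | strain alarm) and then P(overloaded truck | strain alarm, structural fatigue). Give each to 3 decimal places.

P(strain alarm) = 0.07*0.95*0.78 + 0.28*0.95*0.22 + 0.42*0.05*0.78 + 0.55*0.05*0.22 = 0.051870 + 0.058520 + 0.016380 + 0.006050 = 0.132820
Restricting to configurations with overloaded truck present: 0.016380 + 0.006050 = 0.022430.
Hence the posterior is 0.022430/0.132820 ≈ 0.169.

Now also conditioning on structural fatigue=true:
P(strain alarm | structural fatigue) = 0.28·0.95 + 0.55·0.05 = 0.266000 + 0.027500 = 0.293500
Of this, 0.027500 comes from 0.55·0.05 (the overloaded truck=true cases).
Hence the posterior is 0.027500/0.293500 ≈ 0.094.
Conditioning on structural fatigue lowers the posterior on overloaded truck: the classic explaining-away effect in a common-effect structure.

P(overloaded truck | strain alarm) ≈ 0.169; P(overloaded truck | strain alarm, structural fatigue) ≈ 0.094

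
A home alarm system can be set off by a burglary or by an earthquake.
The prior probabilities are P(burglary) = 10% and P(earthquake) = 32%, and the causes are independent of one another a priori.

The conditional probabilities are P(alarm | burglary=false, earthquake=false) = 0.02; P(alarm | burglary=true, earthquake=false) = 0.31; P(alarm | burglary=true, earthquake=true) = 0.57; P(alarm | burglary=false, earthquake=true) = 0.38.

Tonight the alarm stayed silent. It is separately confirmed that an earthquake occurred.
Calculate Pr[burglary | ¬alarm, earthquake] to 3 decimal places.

Pr[burglary | ¬alarm, earthquake] ≈ 0.072

Enumerate both values of burglary and weight by the priors:
  P(¬alarm | earthquake) = 0.62·0.9 + 0.43·0.1
        = 0.558000 + 0.043000 = 0.601000
Configurations with burglary contribute 0.043000, so
  P(burglary | ¬alarm, earthquake) = 0.043000 / 0.601000 ≈ 0.072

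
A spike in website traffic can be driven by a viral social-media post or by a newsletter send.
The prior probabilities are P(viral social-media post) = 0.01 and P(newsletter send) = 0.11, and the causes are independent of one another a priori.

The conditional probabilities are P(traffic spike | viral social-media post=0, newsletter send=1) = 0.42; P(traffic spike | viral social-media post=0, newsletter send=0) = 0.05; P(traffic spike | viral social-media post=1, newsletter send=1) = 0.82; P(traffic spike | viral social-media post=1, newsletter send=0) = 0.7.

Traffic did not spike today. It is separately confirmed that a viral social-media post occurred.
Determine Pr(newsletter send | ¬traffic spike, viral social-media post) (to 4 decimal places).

P(¬traffic spike | viral social-media post) = 0.3·0.89 + 0.18·0.11 = 0.267000 + 0.019800 = 0.286800
Restricting to configurations with newsletter send present: 0.18·0.11 = 0.019800.
Hence the posterior is 0.019800/0.286800 ≈ 0.0690.

Pr(newsletter send | ¬traffic spike, viral social-media post) ≈ 0.0690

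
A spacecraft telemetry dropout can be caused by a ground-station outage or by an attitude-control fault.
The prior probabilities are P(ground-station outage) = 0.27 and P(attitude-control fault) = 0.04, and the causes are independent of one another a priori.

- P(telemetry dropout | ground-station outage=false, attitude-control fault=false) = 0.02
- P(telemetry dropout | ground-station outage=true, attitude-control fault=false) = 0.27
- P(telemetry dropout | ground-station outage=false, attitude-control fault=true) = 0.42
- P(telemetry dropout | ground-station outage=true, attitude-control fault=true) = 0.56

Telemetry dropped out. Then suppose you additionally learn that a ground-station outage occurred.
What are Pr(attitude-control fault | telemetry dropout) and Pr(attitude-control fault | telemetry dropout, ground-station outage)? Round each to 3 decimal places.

Numerator (weight on configurations with attitude-control fault): 0.012264 + 0.006048 = 0.018312
Normalizer over all consistent configurations: 0.02*0.73*0.96 + 0.42*0.73*0.04 + 0.27*0.27*0.96 + 0.56*0.27*0.04 = 0.102312
P(attitude-control fault | telemetry dropout) = 0.018312/0.102312 ≈ 0.179

Now condition on the additional information:
For the numerator, keep only attitude-control fault=true terms: 0.56*0.04 = 0.022400
Denominator P(telemetry dropout | ground-station outage): 0.27*0.96 + 0.56*0.04 = 0.281600
Posterior = 0.022400 / 0.281600 ≈ 0.080

Pr(attitude-control fault | telemetry dropout) ≈ 0.179; Pr(attitude-control fault | telemetry dropout, ground-station outage) ≈ 0.080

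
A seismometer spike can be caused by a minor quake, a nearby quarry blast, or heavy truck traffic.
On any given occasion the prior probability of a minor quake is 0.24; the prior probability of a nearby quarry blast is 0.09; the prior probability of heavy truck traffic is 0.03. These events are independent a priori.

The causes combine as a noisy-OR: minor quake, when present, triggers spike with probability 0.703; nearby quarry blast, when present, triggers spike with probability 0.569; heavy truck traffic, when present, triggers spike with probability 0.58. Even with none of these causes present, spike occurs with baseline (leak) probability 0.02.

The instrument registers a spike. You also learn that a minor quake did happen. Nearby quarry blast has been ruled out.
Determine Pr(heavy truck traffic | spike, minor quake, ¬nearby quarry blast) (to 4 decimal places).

Pr(heavy truck traffic | spike, minor quake, ¬nearby quarry blast) ≈ 0.0369

Under noisy-OR, P(spike | causes) = 1 − (1−0.02)·∏(1−qᵢ) over the active causes.
By total probability over both values of heavy truck traffic:
  P(spike | minor quake, ¬nearby quarry blast) = 0.70894*0.97 + 0.877755*0.03
        = 0.687672 + 0.026333 = 0.714005
Configurations with heavy truck traffic contribute 0.026333, so
  P(heavy truck traffic | spike, minor quake, ¬nearby quarry blast) = 0.026333 / 0.714005 ≈ 0.0369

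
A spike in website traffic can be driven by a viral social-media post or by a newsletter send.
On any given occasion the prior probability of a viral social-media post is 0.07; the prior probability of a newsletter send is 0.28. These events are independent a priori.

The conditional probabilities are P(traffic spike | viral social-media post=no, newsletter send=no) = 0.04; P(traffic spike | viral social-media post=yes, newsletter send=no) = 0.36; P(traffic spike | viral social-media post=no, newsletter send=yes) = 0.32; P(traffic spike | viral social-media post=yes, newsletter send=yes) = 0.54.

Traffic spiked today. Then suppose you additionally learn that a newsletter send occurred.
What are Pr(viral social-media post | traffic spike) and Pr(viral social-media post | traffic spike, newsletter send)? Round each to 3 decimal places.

P(traffic spike) = 0.04·0.93·0.72 + 0.32·0.93·0.28 + 0.36·0.07·0.72 + 0.54·0.07·0.28 = 0.026784 + 0.083328 + 0.018144 + 0.010584 = 0.138840
Of this, 0.028728 comes from 0.018144 + 0.010584 (the viral social-media post=true cases).
So P(viral social-media post | traffic spike) = 0.028728/0.138840 ≈ 0.207.

With the extra evidence:
Sum P(traffic spike|·) weighted by the priors over both values of viral social-media post:
  P(traffic spike | newsletter send) = 0.32·0.93 + 0.54·0.07
        = 0.297600 + 0.037800 = 0.335400
Configurations with viral social-media post contribute 0.037800, so
  P(viral social-media post | traffic spike, newsletter send) = 0.037800 / 0.335400 ≈ 0.113

Pr(viral social-media post | traffic spike) ≈ 0.207; Pr(viral social-media post | traffic spike, newsletter send) ≈ 0.113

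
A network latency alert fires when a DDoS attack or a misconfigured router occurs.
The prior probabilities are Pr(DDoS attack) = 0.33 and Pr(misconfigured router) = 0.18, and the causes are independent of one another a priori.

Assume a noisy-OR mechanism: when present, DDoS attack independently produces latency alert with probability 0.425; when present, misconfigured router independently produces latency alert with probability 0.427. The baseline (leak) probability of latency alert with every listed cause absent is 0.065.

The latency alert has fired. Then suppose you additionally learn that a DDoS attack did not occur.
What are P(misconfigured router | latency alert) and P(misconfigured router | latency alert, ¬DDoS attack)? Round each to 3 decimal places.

Under noisy-OR, P(latency alert | causes) = 1 − (1−0.065)·∏(1−qᵢ) over the active causes.
Weight on misconfigured router=true, given the evidence: 0.055988 + 0.041101 = 0.097089
Normalizer over all consistent configurations: 0.065×0.67×0.82 + 0.464245×0.67×0.18 + 0.462375×0.33×0.82 + 0.691941×0.33×0.18 = 0.257919
Posterior = 0.097089 / 0.257919 ≈ 0.376

With the extra evidence:
Sum P(latency alert|·) weighted by the priors over both values of misconfigured router:
  P(latency alert | ¬DDoS attack) = 0.065×0.82 + 0.464245×0.18
        = 0.053300 + 0.083564 = 0.136864
The terms with misconfigured router present sum to 0.083564, so
  P(misconfigured router | latency alert, ¬DDoS attack) = 0.083564 / 0.136864 ≈ 0.611

P(misconfigured router | latency alert) ≈ 0.376; P(misconfigured router | latency alert, ¬DDoS attack) ≈ 0.611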